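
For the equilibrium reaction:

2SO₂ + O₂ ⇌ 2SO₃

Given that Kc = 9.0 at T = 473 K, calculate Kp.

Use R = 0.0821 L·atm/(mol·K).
K_p = 0.2318

Δn = (moles gaseous products) − (moles gaseous reactants) = -1
T = 473 K; RT = 0.0821 × 473 = 38.8333
Kp = Kc·(RT)^Δn = 9.0 × (38.8333)^-1 = 9.0 × 0.0257511 = 0.2318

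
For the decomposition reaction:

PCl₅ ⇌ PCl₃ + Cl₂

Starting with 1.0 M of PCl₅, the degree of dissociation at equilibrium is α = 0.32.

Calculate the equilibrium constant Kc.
K_c = 0.1506

x = α·[A]₀ = 0.32 × 1.0 = 0.32 M dissociated.
At eq: [PCl₅] = 1.0 − 0.32 = 0.68 M; [PCl₃] = [Cl₂] = x = 0.32 M.
Kc = [PCl₃][Cl₂]/[PCl₅] = (0.32)²/0.68 = 0.1506.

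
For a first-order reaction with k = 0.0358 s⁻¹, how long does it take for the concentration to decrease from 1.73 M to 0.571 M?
30.96 s

From ln[A] = ln[A]₀ - k·t: t = ln([A]₀/[A])/k = ln(1.73/0.571)/0.0358 = ln(3.0298)/0.0358 = 1.1085/0.0358 = 30.96 s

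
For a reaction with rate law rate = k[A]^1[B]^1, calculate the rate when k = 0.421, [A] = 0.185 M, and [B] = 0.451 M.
0.03513 M/s

rate = k·[A]^1·[B]^1 = 0.421·(0.185)^1·(0.451)^1 = 0.421·0.185·0.451 = 0.03513 M/s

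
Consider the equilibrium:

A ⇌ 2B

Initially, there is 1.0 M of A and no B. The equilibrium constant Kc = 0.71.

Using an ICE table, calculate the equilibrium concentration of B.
[B] = 0.684 M

ICE: [A] = 1.0 − x, [B] = 2x.
Kc = (2x)²/(1.0 − x) = 0.71 ⇒ 4x² + 0.71x − 0.71 = 0.
x = (−0.71 + √(0.71² + 4·4·0.71))/(2·4) = (−0.71 + √11.864)/8 = 0.3418.
[B] = 2x = 0.684 M.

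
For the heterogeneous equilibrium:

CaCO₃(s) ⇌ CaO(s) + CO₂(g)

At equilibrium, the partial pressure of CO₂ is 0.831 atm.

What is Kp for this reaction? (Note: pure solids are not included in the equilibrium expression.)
K_p = 0.831

Solids (CaCO₃, CaO) have activity 1 and are excluded.
Kp = P(CO₂) = 0.831.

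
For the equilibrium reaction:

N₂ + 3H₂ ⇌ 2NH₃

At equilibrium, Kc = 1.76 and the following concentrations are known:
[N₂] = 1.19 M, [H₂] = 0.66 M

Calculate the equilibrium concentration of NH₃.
[NH₃] = 0.7760 M

Kc = ([NH₃]^2) / ([N₂] × [H₂]^3) = 1.76
[NH₃]^2 = Kc · (reactant terms)/(other product terms) = 1.76 · 0.34212 / 1 = 0.60213
[NH₃] = (0.60213)^(1/2) = 0.7760 M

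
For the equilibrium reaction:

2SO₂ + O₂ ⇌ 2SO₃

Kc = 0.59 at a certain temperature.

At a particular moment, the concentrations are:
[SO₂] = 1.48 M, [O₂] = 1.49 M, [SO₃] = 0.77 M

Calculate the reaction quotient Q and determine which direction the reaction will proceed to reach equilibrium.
Q = 0.182, Q < K, reaction proceeds forward (toward products)

Q = ([SO₃]^2) / ([SO₂]^2 × [O₂])
  = ((0.77)^2) / ((1.48)^2·(1.49)) = 0.5929/3.2637 = 0.1817
Since Q = 0.1817 < Kc = 0.59, the reaction proceeds forward (toward products) to reach equilibrium.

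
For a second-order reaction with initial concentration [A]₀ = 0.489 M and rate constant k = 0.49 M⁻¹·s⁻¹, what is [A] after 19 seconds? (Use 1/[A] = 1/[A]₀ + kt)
0.0881 M

1/[A] = 1/[A]₀ + k·t = 1/0.489 + (0.49)·(19) = 2.0450 + 9.3100 = 11.3550
[A] = 1/11.3550 = 0.0881 M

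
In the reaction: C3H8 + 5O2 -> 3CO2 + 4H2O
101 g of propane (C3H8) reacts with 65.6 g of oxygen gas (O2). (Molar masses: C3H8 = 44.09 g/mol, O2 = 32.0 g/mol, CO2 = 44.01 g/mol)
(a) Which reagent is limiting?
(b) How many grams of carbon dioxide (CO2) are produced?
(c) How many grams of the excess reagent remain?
(a) O2, (b) 54.13 g, (c) 82.92 g

Moles of C3H8 = 101 g ÷ 44.09 g/mol = 2.29077 mol
Moles of O2 = 65.6 g ÷ 32.0 g/mol = 2.05 mol
Moles ÷ coefficient: C3H8: 2.29077/1 = 2.291, O2: 2.05/5 = 0.41
(a) O2 has the smaller value, so O2 is the limiting reagent.
(b) Moles of CO2 = 2.05 mol O2 × (3/5) = 1.23 mol; mass = 1.23 mol × 44.01 g/mol = 54.13 g
(c) C3H8 consumed = 2.05 × (1/5) = 0.41 mol; remaining = 2.29077 − 0.41 = 1.88077 mol; mass = 1.88077 mol × 44.09 g/mol = 82.92 g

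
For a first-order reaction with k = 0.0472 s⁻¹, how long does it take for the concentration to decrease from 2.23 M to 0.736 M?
23.49 s

From ln[A] = ln[A]₀ - k·t: t = ln([A]₀/[A])/k = ln(2.23/0.736)/0.0472 = ln(3.0299)/0.0472 = 1.1085/0.0472 = 23.49 s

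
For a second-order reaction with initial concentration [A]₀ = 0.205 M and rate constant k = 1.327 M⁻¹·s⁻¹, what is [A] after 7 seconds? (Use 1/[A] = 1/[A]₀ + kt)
0.0706 M

1/[A] = 1/[A]₀ + k·t = 1/0.205 + (1.327)·(7) = 4.8780 + 9.2890 = 14.1670
[A] = 1/14.1670 = 0.0706 M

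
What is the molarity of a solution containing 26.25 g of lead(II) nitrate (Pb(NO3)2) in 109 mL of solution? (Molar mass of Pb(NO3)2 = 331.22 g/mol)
Moles of Pb(NO3)2 = 26.25 g ÷ 331.22 g/mol = 0.0792525 mol
Volume = 109 mL = 0.109 L
Molarity = 0.0792525 mol ÷ 0.109 L = 0.7271 M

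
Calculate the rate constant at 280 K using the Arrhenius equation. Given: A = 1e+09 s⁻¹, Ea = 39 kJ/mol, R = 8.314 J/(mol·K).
5.30e+01 s⁻¹

k = A·exp(-Ea/(R·T)) = 1e+09·exp(-39000/(8.314·280)) = 1e+09·exp(-16.7532) = 1e+09·5.2991e-08 = 5.30e+01 s⁻¹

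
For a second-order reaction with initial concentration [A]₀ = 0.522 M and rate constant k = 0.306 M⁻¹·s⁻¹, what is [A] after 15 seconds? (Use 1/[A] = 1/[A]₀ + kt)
0.1537 M

1/[A] = 1/[A]₀ + k·t = 1/0.522 + (0.306)·(15) = 1.9157 + 4.5900 = 6.5057
[A] = 1/6.5057 = 0.1537 M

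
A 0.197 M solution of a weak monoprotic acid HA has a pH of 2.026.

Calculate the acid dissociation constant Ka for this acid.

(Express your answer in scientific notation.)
K_a = 4.73e-04

[H⁺] = 10^(−pH) = 10^(−2.026) = 9.419e-03 M. For HA ⇌ H⁺ + A⁻, Ka = x²/(C − x) = (9.419e-03)²/(0.197 − 9.419e-03) = 4.73e-04.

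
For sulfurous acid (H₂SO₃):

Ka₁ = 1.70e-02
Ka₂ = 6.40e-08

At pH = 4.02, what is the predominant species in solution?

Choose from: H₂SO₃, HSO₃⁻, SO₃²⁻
HSO₃⁻

pKa1 = 1.77, pKa2 = 7.19. Each pKa is the crossover between adjacent species; pH = 4.02 lies in the region where HSO₃⁻ predominates.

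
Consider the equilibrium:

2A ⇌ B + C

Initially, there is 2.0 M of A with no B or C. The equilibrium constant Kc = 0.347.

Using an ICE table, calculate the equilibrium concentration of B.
[B] = 0.541 M

ICE: [A] = 2.0 − 2x, [B] = [C] = x.
Kc = x²/(2.0 − 2x)² = 0.347 ⇒ √Kc = x/(2.0 − 2x).
x = √0.347·2.0/(1 + 2√0.347) = 0.58907·2.0/2.1781 = 0.54089.
[B] = x = 0.541 M.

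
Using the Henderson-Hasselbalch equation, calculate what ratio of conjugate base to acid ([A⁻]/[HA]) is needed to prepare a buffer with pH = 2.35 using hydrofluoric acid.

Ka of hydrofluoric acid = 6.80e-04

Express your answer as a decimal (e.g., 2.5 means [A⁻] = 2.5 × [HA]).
[A⁻]/[HA] = 0.152

pKa = −log(6.80e-04) = 3.1675. pH = pKa + log([A⁻]/[HA]). 2.35 = 3.1675 + log(ratio). log(ratio) = 2.35 − 3.1675 = -0.8175. ratio = 10^(-0.8175) = 0.152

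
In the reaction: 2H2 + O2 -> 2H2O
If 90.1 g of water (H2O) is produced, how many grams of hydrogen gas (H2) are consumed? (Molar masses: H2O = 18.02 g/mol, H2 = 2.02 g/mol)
Moles of H2O = 90.1 g ÷ 18.02 g/mol = 5 mol
Mole ratio: 2 mol H2 / 2 mol H2O
Moles of H2 = 5 × (2/2) = 5 mol
Mass of H2 = 5 mol × 2.02 g/mol = 10.1 g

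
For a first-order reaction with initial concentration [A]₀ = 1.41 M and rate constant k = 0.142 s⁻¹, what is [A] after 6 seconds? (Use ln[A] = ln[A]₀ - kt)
0.6015 M

ln[A] = ln[A]₀ - k·t = ln(1.41) - (0.142)·(6) = 0.3436 - 0.8520 = -0.5084
[A] = e^(-0.5084) = 0.6015 M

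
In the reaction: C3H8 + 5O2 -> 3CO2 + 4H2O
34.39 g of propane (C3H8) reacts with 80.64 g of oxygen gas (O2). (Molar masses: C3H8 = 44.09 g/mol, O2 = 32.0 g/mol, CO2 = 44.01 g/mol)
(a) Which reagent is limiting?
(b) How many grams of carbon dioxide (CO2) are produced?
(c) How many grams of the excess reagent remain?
(a) O2, (b) 66.54 g, (c) 12.17 g

Moles of C3H8 = 34.39 g ÷ 44.09 g/mol = 0.779995 mol
Moles of O2 = 80.64 g ÷ 32.0 g/mol = 2.52 mol
Moles ÷ coefficient: C3H8: 0.779995/1 = 0.78, O2: 2.52/5 = 0.504
(a) O2 has the smaller value, so O2 is the limiting reagent.
(b) Moles of CO2 = 2.52 mol O2 × (3/5) = 1.512 mol; mass = 1.512 mol × 44.01 g/mol = 66.54 g
(c) C3H8 consumed = 2.52 × (1/5) = 0.504 mol; remaining = 0.779995 − 0.504 = 0.275995 mol; mass = 0.275995 mol × 44.09 g/mol = 12.17 g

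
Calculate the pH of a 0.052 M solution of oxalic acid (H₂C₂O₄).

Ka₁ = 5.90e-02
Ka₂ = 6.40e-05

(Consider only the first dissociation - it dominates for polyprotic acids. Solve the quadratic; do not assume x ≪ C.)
pH = 1.48

x² + Ka₁·x − Ka₁·C = 0 with Ka₁ = 5.90e-02, C = 0.052.
x = (−Ka₁ + √(Ka₁² + 4·Ka₁·C))/2 = 3.3255e-02 M, so pH = 1.48.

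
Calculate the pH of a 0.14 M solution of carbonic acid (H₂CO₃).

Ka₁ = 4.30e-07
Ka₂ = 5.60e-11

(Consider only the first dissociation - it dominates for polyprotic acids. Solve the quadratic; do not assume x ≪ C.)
pH = 3.61

x² + Ka₁·x − Ka₁·C = 0 with Ka₁ = 4.30e-07, C = 0.14.
x = (−Ka₁ + √(Ka₁² + 4·Ka₁·C))/2 = 2.4514e-04 M, so pH = 3.61.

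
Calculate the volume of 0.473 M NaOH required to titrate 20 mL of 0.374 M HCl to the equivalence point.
V_{base} = 15.8 mL

At equivalence: moles acid = moles base.
moles HCl = 0.374 M × 0.02 L = 0.00748 mol
V_NaOH = 0.00748 mol ÷ 0.473 M = 0.01581 L = 15.8 mL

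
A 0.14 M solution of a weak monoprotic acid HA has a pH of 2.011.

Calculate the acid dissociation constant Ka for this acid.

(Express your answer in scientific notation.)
K_a = 7.30e-04

[H⁺] = 10^(−pH) = 10^(−2.011) = 9.750e-03 M. For HA ⇌ H⁺ + A⁻, Ka = x²/(C − x) = (9.750e-03)²/(0.14 − 9.750e-03) = 7.30e-04.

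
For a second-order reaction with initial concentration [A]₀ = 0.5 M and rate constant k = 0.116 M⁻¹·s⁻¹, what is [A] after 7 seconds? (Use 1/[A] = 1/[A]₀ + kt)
0.3556 M

1/[A] = 1/[A]₀ + k·t = 1/0.5 + (0.116)·(7) = 2.0000 + 0.8120 = 2.8120
[A] = 1/2.8120 = 0.3556 M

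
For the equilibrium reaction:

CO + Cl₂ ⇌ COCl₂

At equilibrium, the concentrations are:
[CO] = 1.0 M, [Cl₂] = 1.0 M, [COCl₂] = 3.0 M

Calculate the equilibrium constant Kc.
K_c = 3.0000

Kc = ([COCl₂]) / ([CO] × [Cl₂])
   = ((3.0)) / ((1.0)·(1.0))
   = 3 / 1 = 3.0000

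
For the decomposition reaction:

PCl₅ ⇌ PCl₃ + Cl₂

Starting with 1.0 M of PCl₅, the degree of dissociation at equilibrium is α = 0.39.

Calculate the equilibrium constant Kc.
K_c = 0.2493

x = α·[A]₀ = 0.39 × 1.0 = 0.39 M dissociated.
At eq: [PCl₅] = 1.0 − 0.39 = 0.61 M; [PCl₃] = [Cl₂] = x = 0.39 M.
Kc = [PCl₃][Cl₂]/[PCl₅] = (0.39)²/0.61 = 0.2493.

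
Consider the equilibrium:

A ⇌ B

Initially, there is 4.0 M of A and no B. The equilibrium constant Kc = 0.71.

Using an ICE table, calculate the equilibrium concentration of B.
[B] = 1.661 M

ICE: [A] = 4.0 − x, [B] = x.
Kc = x/(4.0 − x) = 0.71 ⇒ x = 0.71·4.0/(1 + 0.71) = 2.84/1.71 = 1.661.
[B] = x = 1.661 M.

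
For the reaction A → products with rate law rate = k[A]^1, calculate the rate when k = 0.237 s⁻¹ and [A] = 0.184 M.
0.04361 M/s

rate = k·[A]^1 = 0.237·(0.184)^1 = 0.237·0.184 = 0.04361 M/s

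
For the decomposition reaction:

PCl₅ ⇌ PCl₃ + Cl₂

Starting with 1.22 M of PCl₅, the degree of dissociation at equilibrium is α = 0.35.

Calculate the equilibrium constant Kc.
K_c = 0.2299

x = α·[A]₀ = 0.35 × 1.22 = 0.427 M dissociated.
At eq: [PCl₅] = 1.22 − 0.427 = 0.793 M; [PCl₃] = [Cl₂] = x = 0.427 M.
Kc = [PCl₃][Cl₂]/[PCl₅] = (0.427)²/0.793 = 0.2299.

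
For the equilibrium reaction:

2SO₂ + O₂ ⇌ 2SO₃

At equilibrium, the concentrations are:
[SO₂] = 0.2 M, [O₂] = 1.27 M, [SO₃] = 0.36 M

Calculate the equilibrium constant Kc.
K_c = 2.5512

Kc = ([SO₃]^2) / ([SO₂]^2 × [O₂])
   = ((0.36)^2) / ((0.2)^2·(1.27))
   = 0.1296 / 0.0508 = 2.5512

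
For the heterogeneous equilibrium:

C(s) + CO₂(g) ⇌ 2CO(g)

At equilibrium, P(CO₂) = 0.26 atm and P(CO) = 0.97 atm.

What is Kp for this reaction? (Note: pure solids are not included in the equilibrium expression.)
K_p = 3.619

Solid C is excluded.
Kp = P(CO)²/P(CO₂) = (0.97)²/0.26 = 0.9409/0.26 = 3.619.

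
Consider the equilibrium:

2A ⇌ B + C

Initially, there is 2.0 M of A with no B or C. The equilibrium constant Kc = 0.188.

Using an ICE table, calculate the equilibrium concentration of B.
[B] = 0.464 M

ICE: [A] = 2.0 − 2x, [B] = [C] = x.
Kc = x²/(2.0 − 2x)² = 0.188 ⇒ √Kc = x/(2.0 − 2x).
x = √0.188·2.0/(1 + 2√0.188) = 0.43359·2.0/1.8672 = 0.46443.
[B] = x = 0.464 M.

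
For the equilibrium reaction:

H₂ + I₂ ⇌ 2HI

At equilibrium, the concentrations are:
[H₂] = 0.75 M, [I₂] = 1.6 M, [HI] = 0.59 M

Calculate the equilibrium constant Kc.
K_c = 0.2901

Kc = ([HI]^2) / ([H₂] × [I₂])
   = ((0.59)^2) / ((0.75)·(1.6))
   = 0.3481 / 1.2 = 0.2901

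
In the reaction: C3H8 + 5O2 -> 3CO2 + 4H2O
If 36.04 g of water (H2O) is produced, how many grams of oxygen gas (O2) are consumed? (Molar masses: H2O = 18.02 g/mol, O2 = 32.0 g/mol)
Moles of H2O = 36.04 g ÷ 18.02 g/mol = 2 mol
Mole ratio: 5 mol O2 / 4 mol H2O
Moles of O2 = 2 × (5/4) = 2.5 mol
Mass of O2 = 2.5 mol × 32.0 g/mol = 80 g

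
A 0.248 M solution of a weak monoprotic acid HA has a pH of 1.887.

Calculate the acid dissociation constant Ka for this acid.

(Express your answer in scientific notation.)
K_a = 7.16e-04

[H⁺] = 10^(−pH) = 10^(−1.887) = 1.297e-02 M. For HA ⇌ H⁺ + A⁻, Ka = x²/(C − x) = (1.297e-02)²/(0.248 − 1.297e-02) = 7.16e-04.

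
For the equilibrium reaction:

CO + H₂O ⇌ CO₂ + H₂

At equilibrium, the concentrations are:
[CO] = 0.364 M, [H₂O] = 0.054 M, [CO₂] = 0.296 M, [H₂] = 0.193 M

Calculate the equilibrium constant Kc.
K_c = 2.9064

Kc = ([CO₂] × [H₂]) / ([CO] × [H₂O])
   = ((0.296)·(0.193)) / ((0.364)·(0.054))
   = 0.057128 / 0.019656 = 2.9064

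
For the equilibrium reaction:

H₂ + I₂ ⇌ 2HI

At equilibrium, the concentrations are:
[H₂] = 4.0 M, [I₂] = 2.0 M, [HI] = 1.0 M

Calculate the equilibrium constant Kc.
K_c = 0.1250

Kc = ([HI]^2) / ([H₂] × [I₂])
   = ((1.0)^2) / ((4.0)·(2.0))
   = 1 / 8 = 0.1250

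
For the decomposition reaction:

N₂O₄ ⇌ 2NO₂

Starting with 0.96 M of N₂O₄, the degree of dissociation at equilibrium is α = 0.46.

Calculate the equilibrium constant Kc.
K_c = 1.5047

x = α·[A]₀ = 0.46 × 0.96 = 0.4416 M dissociated.
At eq: [N₂O₄] = 0.96 − 0.4416 = 0.5184 M; [NO₂] = 2x = 0.8832 M.
Kc = [NO₂]²/[N₂O₄] = (0.8832)²/0.5184 = 1.505.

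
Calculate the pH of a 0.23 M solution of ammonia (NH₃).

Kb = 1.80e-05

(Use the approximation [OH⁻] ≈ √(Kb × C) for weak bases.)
pH = 11.31

[OH⁻] = √(Kb × C) = √(1.80e-05 × 0.23) = 2.0347e-03. pOH = 2.69, pH = 14 - pOH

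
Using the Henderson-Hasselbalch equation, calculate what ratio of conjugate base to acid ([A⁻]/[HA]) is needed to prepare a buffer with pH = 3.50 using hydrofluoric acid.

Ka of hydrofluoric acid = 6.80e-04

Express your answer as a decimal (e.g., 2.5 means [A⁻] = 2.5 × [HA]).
[A⁻]/[HA] = 2.150

pKa = −log(6.80e-04) = 3.1675. pH = pKa + log([A⁻]/[HA]). 3.50 = 3.1675 + log(ratio). log(ratio) = 3.50 − 3.1675 = 0.3325. ratio = 10^(0.3325) = 2.150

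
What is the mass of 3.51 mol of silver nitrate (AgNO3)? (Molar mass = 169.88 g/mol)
Mass = 3.51 mol × 169.88 g/mol = 596.3 g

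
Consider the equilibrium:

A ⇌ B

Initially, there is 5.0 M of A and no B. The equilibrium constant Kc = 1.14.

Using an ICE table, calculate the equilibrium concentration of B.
[B] = 2.664 M

ICE: [A] = 5.0 − x, [B] = x.
Kc = x/(5.0 − x) = 1.14 ⇒ x = 1.14·5.0/(1 + 1.14) = 5.7/2.14 = 2.664.
[B] = x = 2.664 M.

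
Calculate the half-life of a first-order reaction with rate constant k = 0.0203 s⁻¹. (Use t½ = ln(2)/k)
34.15 s

t½ = ln(2)/k = 0.6931/0.0203 = 34.15 s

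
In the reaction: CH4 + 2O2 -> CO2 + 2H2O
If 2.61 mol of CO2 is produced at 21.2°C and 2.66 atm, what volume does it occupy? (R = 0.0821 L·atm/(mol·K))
T = 21.2°C + 273.15 = 294.35 K
V = nRT/P = (2.61 × 0.0821 × 294.35) / 2.66
V = 23.71 L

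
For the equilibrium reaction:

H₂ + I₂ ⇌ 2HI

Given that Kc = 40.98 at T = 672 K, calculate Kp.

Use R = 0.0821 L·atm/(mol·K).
K_p = 40.9800

Δn = (moles gaseous products) − (moles gaseous reactants) = 0
T = 672 K; RT = 0.0821 × 672 = 55.1712
Kp = Kc·(RT)^Δn = 40.98 × (55.1712)^0 = 40.98 × 1 = 40.9800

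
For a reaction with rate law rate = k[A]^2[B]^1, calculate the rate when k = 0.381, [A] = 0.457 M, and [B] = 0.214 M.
0.01703 M/s

rate = k·[A]^2·[B]^1 = 0.381·(0.457)^2·(0.214)^1 = 0.381·0.208849·0.214 = 0.01703 M/s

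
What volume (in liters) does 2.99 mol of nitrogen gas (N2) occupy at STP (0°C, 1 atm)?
At STP, 1 mol of gas occupies 22.4 L
Volume = 2.99 mol × 22.4 L/mol = 66.98 L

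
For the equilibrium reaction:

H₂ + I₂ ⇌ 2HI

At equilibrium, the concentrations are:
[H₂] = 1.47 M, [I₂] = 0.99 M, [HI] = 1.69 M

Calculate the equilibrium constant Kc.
K_c = 1.9626

Kc = ([HI]^2) / ([H₂] × [I₂])
   = ((1.69)^2) / ((1.47)·(0.99))
   = 2.8561 / 1.4553 = 1.9626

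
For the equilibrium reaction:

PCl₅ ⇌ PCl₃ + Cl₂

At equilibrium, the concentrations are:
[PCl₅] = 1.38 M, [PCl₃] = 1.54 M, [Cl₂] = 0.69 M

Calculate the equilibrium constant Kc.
K_c = 0.7700

Kc = ([PCl₃] × [Cl₂]) / ([PCl₅])
   = ((1.54)·(0.69)) / ((1.38))
   = 1.0626 / 1.38 = 0.7700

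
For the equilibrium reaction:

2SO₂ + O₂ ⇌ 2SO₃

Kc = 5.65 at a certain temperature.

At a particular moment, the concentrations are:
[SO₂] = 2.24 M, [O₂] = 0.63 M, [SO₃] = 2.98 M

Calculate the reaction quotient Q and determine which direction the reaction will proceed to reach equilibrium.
Q = 2.809, Q < K, reaction proceeds forward (toward products)

Q = ([SO₃]^2) / ([SO₂]^2 × [O₂])
  = ((2.98)^2) / ((2.24)^2·(0.63)) = 8.8804/3.1611 = 2.809
Since Q = 2.809 < Kc = 5.65, the reaction proceeds forward (toward products) to reach equilibrium.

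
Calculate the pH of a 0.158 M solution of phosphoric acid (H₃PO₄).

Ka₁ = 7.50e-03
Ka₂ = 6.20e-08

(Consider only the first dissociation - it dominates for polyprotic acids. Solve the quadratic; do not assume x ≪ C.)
pH = 1.51

x² + Ka₁·x − Ka₁·C = 0 with Ka₁ = 7.50e-03, C = 0.158.
x = (−Ka₁ + √(Ka₁² + 4·Ka₁·C))/2 = 3.0877e-02 M, so pH = 1.51.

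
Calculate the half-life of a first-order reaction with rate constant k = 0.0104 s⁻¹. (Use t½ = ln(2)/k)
66.65 s

t½ = ln(2)/k = 0.6931/0.0104 = 66.65 s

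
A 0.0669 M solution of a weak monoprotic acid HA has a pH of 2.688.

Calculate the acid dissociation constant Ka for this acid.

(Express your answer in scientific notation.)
K_a = 6.49e-05

[H⁺] = 10^(−pH) = 10^(−2.688) = 2.051e-03 M. For HA ⇌ H⁺ + A⁻, Ka = x²/(C − x) = (2.051e-03)²/(0.0669 − 2.051e-03) = 6.49e-05.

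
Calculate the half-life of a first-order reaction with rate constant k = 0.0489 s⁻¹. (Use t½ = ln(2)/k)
14.17 s

t½ = ln(2)/k = 0.6931/0.0489 = 14.17 s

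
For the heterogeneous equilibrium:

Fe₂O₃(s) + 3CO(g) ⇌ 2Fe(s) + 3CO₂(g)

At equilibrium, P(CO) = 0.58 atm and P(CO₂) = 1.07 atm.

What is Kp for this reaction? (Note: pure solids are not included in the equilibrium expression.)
K_p = 6.279

Solids (Fe₂O₃, Fe) are excluded.
Kp = P(CO₂)³/P(CO)³ = (1.07)³/(0.58)³ = 1.225/0.1951 = 6.279.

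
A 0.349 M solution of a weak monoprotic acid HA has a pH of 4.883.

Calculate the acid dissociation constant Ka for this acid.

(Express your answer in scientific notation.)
K_a = 4.91e-10

[H⁺] = 10^(−pH) = 10^(−4.883) = 1.309e-05 M. For HA ⇌ H⁺ + A⁻, Ka = x²/(C − x) = (1.309e-05)²/(0.349 − 1.309e-05) = 4.91e-10.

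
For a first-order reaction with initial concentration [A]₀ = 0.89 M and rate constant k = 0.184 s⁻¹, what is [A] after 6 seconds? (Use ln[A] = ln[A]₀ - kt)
0.2951 M

ln[A] = ln[A]₀ - k·t = ln(0.89) - (0.184)·(6) = -0.1165 - 1.1040 = -1.2205
[A] = e^(-1.2205) = 0.2951 M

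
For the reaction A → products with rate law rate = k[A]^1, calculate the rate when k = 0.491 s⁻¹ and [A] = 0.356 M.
0.1748 M/s

rate = k·[A]^1 = 0.491·(0.356)^1 = 0.491·0.356 = 0.1748 M/s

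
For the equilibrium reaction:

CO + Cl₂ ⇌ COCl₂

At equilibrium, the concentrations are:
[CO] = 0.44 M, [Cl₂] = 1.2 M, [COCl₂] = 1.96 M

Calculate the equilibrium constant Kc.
K_c = 3.7121

Kc = ([COCl₂]) / ([CO] × [Cl₂])
   = ((1.96)) / ((0.44)·(1.2))
   = 1.96 / 0.528 = 3.7121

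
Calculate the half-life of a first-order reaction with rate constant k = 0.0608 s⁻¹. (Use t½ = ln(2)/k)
11.40 s

t½ = ln(2)/k = 0.6931/0.0608 = 11.40 s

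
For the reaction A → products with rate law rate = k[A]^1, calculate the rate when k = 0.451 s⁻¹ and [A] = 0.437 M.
0.1971 M/s

rate = k·[A]^1 = 0.451·(0.437)^1 = 0.451·0.437 = 0.1971 M/s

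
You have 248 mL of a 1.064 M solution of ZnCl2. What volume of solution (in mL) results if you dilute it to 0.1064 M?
Using M₁V₁ = M₂V₂:
1.064 × 248 = 0.1064 × V₂
V₂ = (1.064 × 248) / 0.1064 = 2480 mL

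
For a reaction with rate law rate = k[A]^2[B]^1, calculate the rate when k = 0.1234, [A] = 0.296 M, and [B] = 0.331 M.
0.003579 M/s

rate = k·[A]^2·[B]^1 = 0.1234·(0.296)^2·(0.331)^1 = 0.1234·0.087616·0.331 = 0.003579 M/s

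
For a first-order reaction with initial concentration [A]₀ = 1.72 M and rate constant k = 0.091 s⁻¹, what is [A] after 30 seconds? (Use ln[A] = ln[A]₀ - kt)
0.1122 M

ln[A] = ln[A]₀ - k·t = ln(1.72) - (0.091)·(30) = 0.5423 - 2.7300 = -2.1877
[A] = e^(-2.1877) = 0.1122 M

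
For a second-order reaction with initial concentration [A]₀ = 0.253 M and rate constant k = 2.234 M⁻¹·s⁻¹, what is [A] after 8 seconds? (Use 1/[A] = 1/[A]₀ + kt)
0.0458 M

1/[A] = 1/[A]₀ + k·t = 1/0.253 + (2.234)·(8) = 3.9526 + 17.8720 = 21.8246
[A] = 1/21.8246 = 0.0458 M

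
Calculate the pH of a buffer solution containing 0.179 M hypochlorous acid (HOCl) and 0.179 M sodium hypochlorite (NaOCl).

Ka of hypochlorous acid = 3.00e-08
pH = 7.52

pKa = -log(3.00e-08) = 7.52. pH = pKa + log([A⁻]/[HA]) = 7.52 + log(0.179/0.179)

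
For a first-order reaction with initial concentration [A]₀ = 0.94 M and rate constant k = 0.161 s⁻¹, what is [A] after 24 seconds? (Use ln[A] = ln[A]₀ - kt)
0.0197 M

ln[A] = ln[A]₀ - k·t = ln(0.94) - (0.161)·(24) = -0.0619 - 3.8640 = -3.9259
[A] = e^(-3.9259) = 0.0197 M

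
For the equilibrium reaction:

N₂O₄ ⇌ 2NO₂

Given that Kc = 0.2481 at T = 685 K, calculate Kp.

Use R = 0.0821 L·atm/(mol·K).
K_p = 13.9528

Δn = (moles gaseous products) − (moles gaseous reactants) = 1
T = 685 K; RT = 0.0821 × 685 = 56.2385
Kp = Kc·(RT)^Δn = 0.2481 × (56.2385)^1 = 0.2481 × 56.2385 = 13.9528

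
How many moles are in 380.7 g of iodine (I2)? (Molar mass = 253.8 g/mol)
Moles = 380.7 g ÷ 253.8 g/mol = 1.5 mol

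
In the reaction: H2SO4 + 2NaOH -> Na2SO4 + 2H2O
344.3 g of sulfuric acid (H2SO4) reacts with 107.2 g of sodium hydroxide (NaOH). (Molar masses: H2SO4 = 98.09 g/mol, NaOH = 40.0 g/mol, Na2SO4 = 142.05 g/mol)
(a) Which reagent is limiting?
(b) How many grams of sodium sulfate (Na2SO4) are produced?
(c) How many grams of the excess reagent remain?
(a) NaOH, (b) 190.3 g, (c) 212.9 g

Moles of H2SO4 = 344.3 g ÷ 98.09 g/mol = 3.51004 mol
Moles of NaOH = 107.2 g ÷ 40.0 g/mol = 2.68 mol
Moles ÷ coefficient: H2SO4: 3.51004/1 = 3.51, NaOH: 2.68/2 = 1.34
(a) NaOH has the smaller value, so NaOH is the limiting reagent.
(b) Moles of Na2SO4 = 2.68 mol NaOH × (1/2) = 1.34 mol; mass = 1.34 mol × 142.05 g/mol = 190.3 g
(c) H2SO4 consumed = 2.68 × (1/2) = 1.34 mol; remaining = 3.51004 − 1.34 = 2.17004 mol; mass = 2.17004 mol × 98.09 g/mol = 212.9 g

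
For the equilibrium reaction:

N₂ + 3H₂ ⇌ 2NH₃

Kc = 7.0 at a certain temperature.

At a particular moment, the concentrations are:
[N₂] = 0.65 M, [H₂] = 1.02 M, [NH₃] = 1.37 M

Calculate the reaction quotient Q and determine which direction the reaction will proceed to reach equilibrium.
Q = 2.721, Q < K, reaction proceeds forward (toward products)

Q = ([NH₃]^2) / ([N₂] × [H₂]^3)
  = ((1.37)^2) / ((0.65)·(1.02)^3) = 1.8769/0.68979 = 2.721
Since Q = 2.721 < Kc = 7.0, the reaction proceeds forward (toward products) to reach equilibrium.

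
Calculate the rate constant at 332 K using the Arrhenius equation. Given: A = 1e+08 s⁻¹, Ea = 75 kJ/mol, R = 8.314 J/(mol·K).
1.58e-04 s⁻¹

k = A·exp(-Ea/(R·T)) = 1e+08·exp(-75000/(8.314·332)) = 1e+08·exp(-27.1715) = 1e+08·1.5834e-12 = 1.58e-04 s⁻¹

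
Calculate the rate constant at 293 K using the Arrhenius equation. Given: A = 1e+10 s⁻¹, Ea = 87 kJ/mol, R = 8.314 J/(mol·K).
3.09e-06 s⁻¹

k = A·exp(-Ea/(R·T)) = 1e+10·exp(-87000/(8.314·293)) = 1e+10·exp(-35.7143) = 1e+10·3.0867e-16 = 3.09e-06 s⁻¹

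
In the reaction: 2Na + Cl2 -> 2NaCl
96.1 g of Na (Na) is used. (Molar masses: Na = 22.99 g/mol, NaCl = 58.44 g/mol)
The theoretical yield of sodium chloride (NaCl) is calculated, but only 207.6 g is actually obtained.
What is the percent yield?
Moles of Na = 96.1 g ÷ 22.99 g/mol = 4.18008 mol
Mole ratio: 2 mol NaCl / 2 mol Na
Moles of NaCl = 4.18008 × (2/2) = 4.18008 mol
Theoretical yield = 4.18008 mol × 58.44 g/mol = 244.28 g
Actual yield = 207.6 g
Percent yield = (207.6 / 244.28) × 100% = 85.0%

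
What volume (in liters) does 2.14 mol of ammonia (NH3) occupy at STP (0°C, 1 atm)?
At STP, 1 mol of gas occupies 22.4 L
Volume = 2.14 mol × 22.4 L/mol = 47.94 L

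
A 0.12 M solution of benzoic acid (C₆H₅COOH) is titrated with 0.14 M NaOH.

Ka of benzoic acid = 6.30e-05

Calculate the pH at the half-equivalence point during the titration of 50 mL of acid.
pH = pKa = 4.20

At the half-equivalence point, [HA] = [A⁻], so by Henderson–Hasselbalch pH = pKa + log(1) = pKa.
pKa = −log(6.30e-05) = 4.20.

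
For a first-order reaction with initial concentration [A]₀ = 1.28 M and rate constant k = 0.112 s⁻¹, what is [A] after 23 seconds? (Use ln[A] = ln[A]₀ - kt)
0.0974 M

ln[A] = ln[A]₀ - k·t = ln(1.28) - (0.112)·(23) = 0.2469 - 2.5760 = -2.3291
[A] = e^(-2.3291) = 0.0974 M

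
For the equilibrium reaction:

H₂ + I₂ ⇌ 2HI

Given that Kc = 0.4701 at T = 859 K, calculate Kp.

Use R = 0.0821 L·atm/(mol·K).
K_p = 0.4701

Δn = (moles gaseous products) − (moles gaseous reactants) = 0
T = 859 K; RT = 0.0821 × 859 = 70.5239
Kp = Kc·(RT)^Δn = 0.4701 × (70.5239)^0 = 0.4701 × 1 = 0.4701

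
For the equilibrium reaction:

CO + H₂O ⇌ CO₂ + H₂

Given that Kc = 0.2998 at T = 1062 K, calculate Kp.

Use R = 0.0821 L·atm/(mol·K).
K_p = 0.2998

Δn = (moles gaseous products) − (moles gaseous reactants) = 0
T = 1062 K; RT = 0.0821 × 1062 = 87.1902
Kp = Kc·(RT)^Δn = 0.2998 × (87.1902)^0 = 0.2998 × 1 = 0.2998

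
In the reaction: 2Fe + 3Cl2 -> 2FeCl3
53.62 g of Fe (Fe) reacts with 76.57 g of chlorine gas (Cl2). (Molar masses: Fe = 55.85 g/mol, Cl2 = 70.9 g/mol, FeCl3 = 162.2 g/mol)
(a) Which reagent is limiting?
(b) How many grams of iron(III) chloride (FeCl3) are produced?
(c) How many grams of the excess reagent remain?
(a) Cl2, (b) 116.8 g, (c) 13.41 g

Moles of Fe = 53.62 g ÷ 55.85 g/mol = 0.960072 mol
Moles of Cl2 = 76.57 g ÷ 70.9 g/mol = 1.07997 mol
Moles ÷ coefficient: Fe: 0.960072/2 = 0.48, Cl2: 1.07997/3 = 0.36
(a) Cl2 has the smaller value, so Cl2 is the limiting reagent.
(b) Moles of FeCl3 = 1.07997 mol Cl2 × (2/3) = 0.719981 mol; mass = 0.719981 mol × 162.2 g/mol = 116.8 g
(c) Fe consumed = 1.07997 × (2/3) = 0.719981 mol; remaining = 0.960072 − 0.719981 = 0.24009 mol; mass = 0.24009 mol × 55.85 g/mol = 13.41 g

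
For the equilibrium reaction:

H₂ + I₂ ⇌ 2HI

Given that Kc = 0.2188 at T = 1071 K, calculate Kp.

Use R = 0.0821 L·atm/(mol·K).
K_p = 0.2188

Δn = (moles gaseous products) − (moles gaseous reactants) = 0
T = 1071 K; RT = 0.0821 × 1071 = 87.9291
Kp = Kc·(RT)^Δn = 0.2188 × (87.9291)^0 = 0.2188 × 1 = 0.2188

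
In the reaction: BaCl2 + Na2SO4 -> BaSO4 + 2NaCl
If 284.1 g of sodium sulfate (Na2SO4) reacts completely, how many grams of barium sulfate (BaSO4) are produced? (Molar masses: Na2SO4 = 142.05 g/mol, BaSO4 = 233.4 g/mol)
Moles of Na2SO4 = 284.1 g ÷ 142.05 g/mol = 2 mol
Mole ratio: 1 mol BaSO4 / 1 mol Na2SO4
Moles of BaSO4 = 2 × (1/1) = 2 mol
Mass of BaSO4 = 2 mol × 233.4 g/mol = 466.8 g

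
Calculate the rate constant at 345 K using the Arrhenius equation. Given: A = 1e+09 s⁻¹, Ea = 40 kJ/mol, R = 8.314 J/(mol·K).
8.78e+02 s⁻¹

k = A·exp(-Ea/(R·T)) = 1e+09·exp(-40000/(8.314·345)) = 1e+09·exp(-13.9454) = 1e+09·8.7820e-07 = 8.78e+02 s⁻¹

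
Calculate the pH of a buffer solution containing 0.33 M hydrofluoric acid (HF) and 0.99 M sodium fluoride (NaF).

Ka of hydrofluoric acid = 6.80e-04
pH = 3.64

pKa = -log(6.80e-04) = 3.17. pH = pKa + log([A⁻]/[HA]) = 3.17 + log(0.99/0.33)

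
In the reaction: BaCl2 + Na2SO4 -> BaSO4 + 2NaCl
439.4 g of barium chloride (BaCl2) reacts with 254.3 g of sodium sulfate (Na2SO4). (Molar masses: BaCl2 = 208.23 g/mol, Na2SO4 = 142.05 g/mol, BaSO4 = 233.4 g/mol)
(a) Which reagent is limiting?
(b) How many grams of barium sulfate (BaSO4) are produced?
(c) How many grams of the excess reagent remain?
(a) Na2SO4, (b) 417.8 g, (c) 66.62 g

Moles of BaCl2 = 439.4 g ÷ 208.23 g/mol = 2.11017 mol
Moles of Na2SO4 = 254.3 g ÷ 142.05 g/mol = 1.79021 mol
Moles ÷ coefficient: BaCl2: 2.11017/1 = 2.11, Na2SO4: 1.79021/1 = 1.79
(a) Na2SO4 has the smaller value, so Na2SO4 is the limiting reagent.
(b) Moles of BaSO4 = 1.79021 mol Na2SO4 × (1/1) = 1.79021 mol; mass = 1.79021 mol × 233.4 g/mol = 417.8 g
(c) BaCl2 consumed = 1.79021 × (1/1) = 1.79021 mol; remaining = 2.11017 − 1.79021 = 0.319952 mol; mass = 0.319952 mol × 208.23 g/mol = 66.62 g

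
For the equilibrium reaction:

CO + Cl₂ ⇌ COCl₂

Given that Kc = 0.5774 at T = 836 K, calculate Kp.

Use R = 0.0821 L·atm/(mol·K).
K_p = 0.0084

Δn = (moles gaseous products) − (moles gaseous reactants) = -1
T = 836 K; RT = 0.0821 × 836 = 68.6356
Kp = Kc·(RT)^Δn = 0.5774 × (68.6356)^-1 = 0.5774 × 0.0145697 = 0.0084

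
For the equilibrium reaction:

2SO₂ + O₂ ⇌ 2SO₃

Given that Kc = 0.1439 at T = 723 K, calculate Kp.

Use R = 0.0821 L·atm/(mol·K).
K_p = 0.0024

Δn = (moles gaseous products) − (moles gaseous reactants) = -1
T = 723 K; RT = 0.0821 × 723 = 59.3583
Kp = Kc·(RT)^Δn = 0.1439 × (59.3583)^-1 = 0.1439 × 0.0168468 = 0.0024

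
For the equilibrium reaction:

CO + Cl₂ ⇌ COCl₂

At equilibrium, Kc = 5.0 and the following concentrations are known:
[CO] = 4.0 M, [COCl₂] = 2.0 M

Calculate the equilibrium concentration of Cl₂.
[Cl₂] = 0.1000 M

Kc = ([COCl₂]) / ([CO] × [Cl₂]) = 5.0
[Cl₂]^1 = (product terms)/(Kc · other reactant terms) = 2 / (5.0 · 4) = 0.1
[Cl₂] = 0.1000 M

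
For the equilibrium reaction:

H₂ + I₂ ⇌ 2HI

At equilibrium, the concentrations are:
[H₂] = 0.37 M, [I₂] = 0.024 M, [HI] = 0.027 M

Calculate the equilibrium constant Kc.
K_c = 0.0821

Kc = ([HI]^2) / ([H₂] × [I₂])
   = ((0.027)^2) / ((0.37)·(0.024))
   = 0.000729 / 0.00888 = 0.0821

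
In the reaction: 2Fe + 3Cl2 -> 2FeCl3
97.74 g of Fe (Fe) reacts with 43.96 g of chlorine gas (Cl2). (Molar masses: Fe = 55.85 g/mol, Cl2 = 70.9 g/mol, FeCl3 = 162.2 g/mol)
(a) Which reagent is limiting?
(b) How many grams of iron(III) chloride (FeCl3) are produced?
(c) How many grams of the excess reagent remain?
(a) Cl2, (b) 67.05 g, (c) 74.65 g

Moles of Fe = 97.74 g ÷ 55.85 g/mol = 1.75004 mol
Moles of Cl2 = 43.96 g ÷ 70.9 g/mol = 0.620028 mol
Moles ÷ coefficient: Fe: 1.75004/2 = 0.875, Cl2: 0.620028/3 = 0.2067
(a) Cl2 has the smaller value, so Cl2 is the limiting reagent.
(b) Moles of FeCl3 = 0.620028 mol Cl2 × (2/3) = 0.413352 mol; mass = 0.413352 mol × 162.2 g/mol = 67.05 g
(c) Fe consumed = 0.620028 × (2/3) = 0.413352 mol; remaining = 1.75004 − 0.413352 = 1.33669 mol; mass = 1.33669 mol × 55.85 g/mol = 74.65 g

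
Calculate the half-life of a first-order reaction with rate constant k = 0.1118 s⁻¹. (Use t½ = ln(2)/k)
6.20 s

t½ = ln(2)/k = 0.6931/0.1118 = 6.20 s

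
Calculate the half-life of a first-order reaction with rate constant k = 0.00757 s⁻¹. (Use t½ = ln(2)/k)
91.57 s

t½ = ln(2)/k = 0.6931/0.00757 = 91.57 s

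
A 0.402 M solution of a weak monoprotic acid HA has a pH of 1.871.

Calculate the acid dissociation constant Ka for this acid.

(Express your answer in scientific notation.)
K_a = 4.66e-04

[H⁺] = 10^(−pH) = 10^(−1.871) = 1.346e-02 M. For HA ⇌ H⁺ + A⁻, Ka = x²/(C − x) = (1.346e-02)²/(0.402 − 1.346e-02) = 4.66e-04.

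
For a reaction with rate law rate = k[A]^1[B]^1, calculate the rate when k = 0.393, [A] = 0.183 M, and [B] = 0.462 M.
0.03323 M/s

rate = k·[A]^1·[B]^1 = 0.393·(0.183)^1·(0.462)^1 = 0.393·0.183·0.462 = 0.03323 M/s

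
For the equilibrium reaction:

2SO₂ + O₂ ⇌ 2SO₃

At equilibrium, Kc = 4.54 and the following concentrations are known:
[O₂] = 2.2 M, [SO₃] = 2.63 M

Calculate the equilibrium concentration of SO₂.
[SO₂] = 0.8322 M

Kc = ([SO₃]^2) / ([SO₂]^2 × [O₂]) = 4.54
[SO₂]^2 = (product terms)/(Kc · other reactant terms) = 6.9169 / (4.54 · 2.2) = 0.69252
[SO₂] = (0.69252)^(1/2) = 0.8322 M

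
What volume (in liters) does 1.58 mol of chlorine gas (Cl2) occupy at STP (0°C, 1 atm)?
At STP, 1 mol of gas occupies 22.4 L
Volume = 1.58 mol × 22.4 L/mol = 35.39 L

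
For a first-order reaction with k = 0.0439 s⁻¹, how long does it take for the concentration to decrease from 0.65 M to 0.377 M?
12.41 s

From ln[A] = ln[A]₀ - k·t: t = ln([A]₀/[A])/k = ln(0.65/0.377)/0.0439 = ln(1.7241)/0.0439 = 0.5447/0.0439 = 12.41 s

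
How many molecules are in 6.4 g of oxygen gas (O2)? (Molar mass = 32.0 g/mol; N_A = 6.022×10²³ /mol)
Moles = 6.4 g ÷ 32.0 g/mol = 0.2 mol
Molecules = 0.2 mol × 6.022×10²³ /mol = 1.204e+23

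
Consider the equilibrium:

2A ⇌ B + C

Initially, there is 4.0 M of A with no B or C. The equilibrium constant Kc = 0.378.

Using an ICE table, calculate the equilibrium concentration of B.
[B] = 1.103 M

ICE: [A] = 4.0 − 2x, [B] = [C] = x.
Kc = x²/(4.0 − 2x)² = 0.378 ⇒ √Kc = x/(4.0 − 2x).
x = √0.378·4.0/(1 + 2√0.378) = 0.61482·4.0/2.2296 = 1.103.
[B] = x = 1.103 M.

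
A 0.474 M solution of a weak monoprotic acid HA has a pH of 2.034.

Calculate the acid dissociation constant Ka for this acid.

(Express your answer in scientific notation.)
K_a = 1.84e-04

[H⁺] = 10^(−pH) = 10^(−2.034) = 9.247e-03 M. For HA ⇌ H⁺ + A⁻, Ka = x²/(C − x) = (9.247e-03)²/(0.474 − 9.247e-03) = 1.84e-04.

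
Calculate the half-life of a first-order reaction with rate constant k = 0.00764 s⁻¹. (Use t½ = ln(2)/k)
90.73 s

t½ = ln(2)/k = 0.6931/0.00764 = 90.73 s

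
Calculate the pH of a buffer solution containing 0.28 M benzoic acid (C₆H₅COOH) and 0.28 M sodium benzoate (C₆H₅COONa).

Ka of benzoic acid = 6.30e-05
pH = 4.20

pKa = -log(6.30e-05) = 4.20. pH = pKa + log([A⁻]/[HA]) = 4.20 + log(0.28/0.28)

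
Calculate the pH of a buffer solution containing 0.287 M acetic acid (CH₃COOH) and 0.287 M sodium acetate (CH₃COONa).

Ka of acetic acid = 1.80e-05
pH = 4.74

pKa = -log(1.80e-05) = 4.74. pH = pKa + log([A⁻]/[HA]) = 4.74 + log(0.287/0.287)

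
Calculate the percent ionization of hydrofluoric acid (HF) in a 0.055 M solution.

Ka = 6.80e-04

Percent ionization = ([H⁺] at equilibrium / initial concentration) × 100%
Percent ionization = 10.5%

Let x = [H⁺]. Ka = x²/(C - x) ⇒ x² + (6.80e-04)x - (6.80e-04)(0.055) = 0. x = 5.7850e-03. Percent = (5.7850e-03/0.055) × 100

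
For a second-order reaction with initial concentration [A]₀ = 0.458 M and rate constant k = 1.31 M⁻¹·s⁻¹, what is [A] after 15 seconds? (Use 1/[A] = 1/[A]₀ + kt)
0.0458 M

1/[A] = 1/[A]₀ + k·t = 1/0.458 + (1.31)·(15) = 2.1834 + 19.6500 = 21.8334
[A] = 1/21.8334 = 0.0458 M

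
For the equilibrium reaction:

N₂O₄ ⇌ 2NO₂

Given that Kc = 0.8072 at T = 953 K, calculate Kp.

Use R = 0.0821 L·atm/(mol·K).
K_p = 63.1564

Δn = (moles gaseous products) − (moles gaseous reactants) = 1
T = 953 K; RT = 0.0821 × 953 = 78.2413
Kp = Kc·(RT)^Δn = 0.8072 × (78.2413)^1 = 0.8072 × 78.2413 = 63.1564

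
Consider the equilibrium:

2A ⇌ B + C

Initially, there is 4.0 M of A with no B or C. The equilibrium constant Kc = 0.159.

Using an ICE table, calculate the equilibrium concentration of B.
[B] = 0.887 M

ICE: [A] = 4.0 − 2x, [B] = [C] = x.
Kc = x²/(4.0 − 2x)² = 0.159 ⇒ √Kc = x/(4.0 − 2x).
x = √0.159·4.0/(1 + 2√0.159) = 0.39875·4.0/1.7975 = 0.88734.
[B] = x = 0.887 M.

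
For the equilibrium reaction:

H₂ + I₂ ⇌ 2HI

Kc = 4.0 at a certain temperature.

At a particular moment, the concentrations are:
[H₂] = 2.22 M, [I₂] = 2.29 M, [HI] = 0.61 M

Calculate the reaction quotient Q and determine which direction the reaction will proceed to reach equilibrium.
Q = 0.073, Q < K, reaction proceeds forward (toward products)

Q = ([HI]^2) / ([H₂] × [I₂])
  = ((0.61)^2) / ((2.22)·(2.29)) = 0.3721/5.0838 = 0.07319
Since Q = 0.07319 < Kc = 4.0, the reaction proceeds forward (toward products) to reach equilibrium.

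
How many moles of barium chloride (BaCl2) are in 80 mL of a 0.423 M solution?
Moles = Molarity × Volume (L)
Moles = 0.423 M × 0.08 L = 0.03384 mol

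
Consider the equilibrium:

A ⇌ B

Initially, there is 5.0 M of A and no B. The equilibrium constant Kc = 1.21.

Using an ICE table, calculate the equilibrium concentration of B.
[B] = 2.738 M

ICE: [A] = 5.0 − x, [B] = x.
Kc = x/(5.0 − x) = 1.21 ⇒ x = 1.21·5.0/(1 + 1.21) = 6.05/2.21 = 2.738.
[B] = x = 2.738 M.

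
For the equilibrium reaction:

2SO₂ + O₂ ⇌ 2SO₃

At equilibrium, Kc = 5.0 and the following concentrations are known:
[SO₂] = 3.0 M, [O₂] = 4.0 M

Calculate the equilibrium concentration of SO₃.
[SO₃] = 13.4164 M

Kc = ([SO₃]^2) / ([SO₂]^2 × [O₂]) = 5.0
[SO₃]^2 = Kc · (reactant terms)/(other product terms) = 5.0 · 36 / 1 = 180
[SO₃] = (180)^(1/2) = 13.4164 M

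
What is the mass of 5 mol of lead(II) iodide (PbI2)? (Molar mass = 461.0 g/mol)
Mass = 5 mol × 461.0 g/mol = 2305 g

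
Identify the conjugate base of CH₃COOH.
Conjugate base: CH₃COO⁻

Conjugate acid-base pairs differ by one H⁺. Ka × Kb = Kw for a conjugate pair.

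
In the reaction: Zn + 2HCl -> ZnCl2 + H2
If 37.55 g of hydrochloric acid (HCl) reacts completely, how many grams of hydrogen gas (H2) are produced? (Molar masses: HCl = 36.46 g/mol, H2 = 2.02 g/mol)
Moles of HCl = 37.55 g ÷ 36.46 g/mol = 1.0299 mol
Mole ratio: 1 mol H2 / 2 mol HCl
Moles of H2 = 1.0299 × (1/2) = 0.514948 mol
Mass of H2 = 0.514948 mol × 2.02 g/mol = 1.04 g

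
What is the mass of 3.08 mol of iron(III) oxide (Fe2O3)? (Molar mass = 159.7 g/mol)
Mass = 3.08 mol × 159.7 g/mol = 491.9 g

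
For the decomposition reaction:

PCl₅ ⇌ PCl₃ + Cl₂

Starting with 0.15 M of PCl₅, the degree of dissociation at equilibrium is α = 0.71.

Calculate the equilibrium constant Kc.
K_c = 0.2607

x = α·[A]₀ = 0.71 × 0.15 = 0.1065 M dissociated.
At eq: [PCl₅] = 0.15 − 0.1065 = 0.0435 M; [PCl₃] = [Cl₂] = x = 0.1065 M.
Kc = [PCl₃][Cl₂]/[PCl₅] = (0.1065)²/0.0435 = 0.2607.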